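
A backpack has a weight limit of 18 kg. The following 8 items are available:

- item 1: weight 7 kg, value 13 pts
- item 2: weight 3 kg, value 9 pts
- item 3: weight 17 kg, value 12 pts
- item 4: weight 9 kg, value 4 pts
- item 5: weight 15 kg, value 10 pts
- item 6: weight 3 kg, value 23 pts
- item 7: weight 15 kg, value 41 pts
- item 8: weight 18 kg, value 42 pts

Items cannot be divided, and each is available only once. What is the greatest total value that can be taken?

This is a 0/1 knapsack; check combinations near the capacity.
- item 6+item 7: weight 3+15=18, value 23+41=64
- item 2+item 7: weight 3+15=18, value 9+41=50
- item 1+item 2+item 6: weight 7+3+3=13, value 13+9+23=45
- item 8: weight 18, value 42
- item 7: weight 15, value 41
Best: 64 pts.

64 pts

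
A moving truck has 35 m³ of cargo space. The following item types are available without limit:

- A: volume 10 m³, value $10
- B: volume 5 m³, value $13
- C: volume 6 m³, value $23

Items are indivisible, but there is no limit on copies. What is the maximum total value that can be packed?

$128

Best value-per-unit is C at 23/6; filling with it alone gives 5×23 = 115.
Optimal mix: 1×B + 5×C → volume 35, value 128.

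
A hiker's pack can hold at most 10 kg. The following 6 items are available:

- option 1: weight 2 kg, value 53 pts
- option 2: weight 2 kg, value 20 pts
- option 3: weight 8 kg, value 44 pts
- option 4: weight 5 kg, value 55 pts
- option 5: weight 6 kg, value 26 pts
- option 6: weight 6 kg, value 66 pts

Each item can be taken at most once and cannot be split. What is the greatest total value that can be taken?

Check high-value combinations within 10 kg:
- option 1+option 2+option 6: weight 2+2+6=10, value 53+20+66=139
- option 1+option 2+option 4: weight 2+2+5=9, value 53+20+55=128
- option 1+option 6: weight 2+6=8, value 53+66=119
Best: 139 pts.

139 pts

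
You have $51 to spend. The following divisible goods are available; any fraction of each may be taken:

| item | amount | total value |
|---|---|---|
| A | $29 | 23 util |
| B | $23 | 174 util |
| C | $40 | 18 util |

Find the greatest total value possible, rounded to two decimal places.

Take in order of value per unit:
- B (174/23 per unit): all 23 → value 174, running total 174.00
- A (23/29 per unit): 28 of 29 → value 28×23/29 = 22.2069, running total 196.21
Total 196.21.

196.21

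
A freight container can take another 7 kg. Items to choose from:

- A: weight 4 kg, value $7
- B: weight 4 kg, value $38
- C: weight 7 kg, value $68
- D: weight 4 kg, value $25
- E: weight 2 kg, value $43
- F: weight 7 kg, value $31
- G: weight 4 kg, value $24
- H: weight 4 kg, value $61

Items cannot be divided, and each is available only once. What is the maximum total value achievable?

$104

Check high-value combinations within 7 kg:
- E+H: weight 2+4=6, value 43+61=104
- B+E: weight 4+2=6, value 38+43=81
- D+E: weight 4+2=6, value 25+43=68
Best: $104.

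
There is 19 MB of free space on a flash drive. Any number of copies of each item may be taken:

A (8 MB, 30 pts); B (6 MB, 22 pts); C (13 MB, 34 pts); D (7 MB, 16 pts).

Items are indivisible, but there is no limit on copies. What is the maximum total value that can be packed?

66 pts

Best value-per-unit is A at 30/8; filling with it alone gives 2×30 = 60.
Optimal mix: 3×B → size 18, value 66.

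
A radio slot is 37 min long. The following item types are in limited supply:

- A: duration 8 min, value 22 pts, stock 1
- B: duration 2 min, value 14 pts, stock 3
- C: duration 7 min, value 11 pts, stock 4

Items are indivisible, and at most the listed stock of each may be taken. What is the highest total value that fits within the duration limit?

Best selections within duration 37 and stock limits:
- 1×A + 3×B + 3×C: duration 35, value 97
- 1×A + 3×B + 2×C: duration 28, value 86
- 3×B + 4×C: duration 34, value 86
Best: 97 pts.

97 pts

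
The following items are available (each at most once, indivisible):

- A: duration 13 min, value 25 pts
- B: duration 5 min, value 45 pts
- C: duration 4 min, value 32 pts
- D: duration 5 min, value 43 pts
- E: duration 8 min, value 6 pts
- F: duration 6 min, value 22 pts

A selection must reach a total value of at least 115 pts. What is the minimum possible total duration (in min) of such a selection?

14

Subsets with value ≥ 115, sorted by total duration:
- B+C+D: duration 14, value 120
- B+C+D+F: duration 20, value 142
Minimum duration: 14 min.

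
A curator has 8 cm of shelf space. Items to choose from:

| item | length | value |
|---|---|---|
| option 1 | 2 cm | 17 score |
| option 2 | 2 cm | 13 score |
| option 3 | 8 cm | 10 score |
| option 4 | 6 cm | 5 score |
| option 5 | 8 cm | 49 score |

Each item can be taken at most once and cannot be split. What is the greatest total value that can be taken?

Check high-value combinations within 8 cm:
- option 5: length 8, value 49
- option 1+option 2: length 2+2=4, value 17+13=30
- option 1+option 4: length 2+6=8, value 17+5=22
- option 2+option 4: length 2+6=8, value 13+5=18
- option 1: length 2, value 17
Best: 49 score.

49 score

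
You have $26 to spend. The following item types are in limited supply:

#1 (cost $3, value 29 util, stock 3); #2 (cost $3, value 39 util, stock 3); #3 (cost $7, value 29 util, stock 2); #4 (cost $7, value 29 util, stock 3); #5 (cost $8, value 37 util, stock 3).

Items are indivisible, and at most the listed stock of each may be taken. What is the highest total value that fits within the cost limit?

Top feasible selections:
- 3×#1 + 3×#2 + 1×#5: cost 26, value 241
- 3×#1 + 3×#2 + 1×#4: cost 25, value 233
- 3×#1 + 3×#2 + 1×#3: cost 25, value 233
Best: 241 util.

241 util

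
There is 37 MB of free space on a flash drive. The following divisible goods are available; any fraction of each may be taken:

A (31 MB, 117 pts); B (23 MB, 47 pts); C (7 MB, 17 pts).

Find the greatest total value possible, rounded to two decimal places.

Take in order of value per unit:
- A (117/31 per unit): all 31 → value 117, running total 117.00
- C (17/7 per unit): 6 of 7 → value 6×17/7 = 14.5714, running total 131.57
Total 131.57.

131.57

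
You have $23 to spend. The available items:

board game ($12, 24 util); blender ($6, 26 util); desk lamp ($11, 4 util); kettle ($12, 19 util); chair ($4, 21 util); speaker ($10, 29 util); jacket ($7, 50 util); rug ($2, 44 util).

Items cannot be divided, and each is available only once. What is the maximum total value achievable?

144 util

This is a 0/1 knapsack; check combinations near the capacity.
- chair+speaker+jacket+rug: cost 4+10+7+2=23, value 21+29+50+44=144
- blender+chair+jacket+rug: cost 6+4+7+2=19, value 26+21+50+44=141
- speaker+jacket+rug: cost 10+7+2=19, value 29+50+44=123
- blender+jacket+rug: cost 6+7+2=15, value 26+50+44=120
Best: 144 util.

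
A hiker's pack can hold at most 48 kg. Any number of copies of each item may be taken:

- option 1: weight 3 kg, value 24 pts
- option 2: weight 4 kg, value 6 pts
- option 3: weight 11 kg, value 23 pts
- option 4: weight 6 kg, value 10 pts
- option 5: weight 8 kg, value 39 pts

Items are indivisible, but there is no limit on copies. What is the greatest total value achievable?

384 pts

Best value-per-unit is option 1 at 24/3, and filling with it alone uses weight 16×3=48. No mix of the others beats 16×24 = 384.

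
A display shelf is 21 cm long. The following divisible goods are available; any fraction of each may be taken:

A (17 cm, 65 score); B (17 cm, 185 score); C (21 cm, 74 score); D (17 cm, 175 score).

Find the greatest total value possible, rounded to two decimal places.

226.18

Take in order of value per unit:
- B (185/17 per unit): all 17 → value 185, running total 185.00
- D (175/17 per unit): 4 of 17 → value 4×175/17 = 41.1765, running total 226.18
Total 226.18.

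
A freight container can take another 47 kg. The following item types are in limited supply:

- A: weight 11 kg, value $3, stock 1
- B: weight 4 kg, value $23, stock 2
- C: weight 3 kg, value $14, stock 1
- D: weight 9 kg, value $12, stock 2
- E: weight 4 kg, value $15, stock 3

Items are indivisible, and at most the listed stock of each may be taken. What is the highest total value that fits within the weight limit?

$129

Best selections within weight 47 and stock limits:
- 2×B + 1×C + 2×D + 3×E: weight 41, value 129
- 1×A + 2×B + 1×C + 1×D + 3×E: weight 43, value 120
- 2×B + 1×C + 1×D + 3×E: weight 32, value 117
- 2×B + 2×D + 3×E: weight 38, value 115
Best: $129.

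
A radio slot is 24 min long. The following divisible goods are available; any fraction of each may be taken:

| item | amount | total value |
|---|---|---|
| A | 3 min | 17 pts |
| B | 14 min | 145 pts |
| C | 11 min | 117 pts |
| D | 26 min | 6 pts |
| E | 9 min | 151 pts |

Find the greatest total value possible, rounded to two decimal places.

Take in order of value per unit:
- E (151/9 per unit): all 9 → value 151, running total 151.00
- C (117/11 per unit): all 11 → value 117, running total 268.00
- B (145/14 per unit): 4 of 14 → value 4×145/14 = 41.4286, running total 309.43
Total 309.43.

309.43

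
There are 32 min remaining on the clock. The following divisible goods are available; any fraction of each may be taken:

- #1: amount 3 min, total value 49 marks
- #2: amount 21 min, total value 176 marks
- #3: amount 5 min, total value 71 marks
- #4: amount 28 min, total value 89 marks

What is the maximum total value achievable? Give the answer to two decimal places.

305.54

Take in order of value per unit:
- #1 (49/3 per unit): all 3 → value 49, running total 49.00
- #3 (71/5 per unit): all 5 → value 71, running total 120.00
- #2 (176/21 per unit): all 21 → value 176, running total 296.00
- #4 (89/28 per unit): 3 of 28 → value 3×89/28 = 9.5357, running total 305.54
Total 305.54.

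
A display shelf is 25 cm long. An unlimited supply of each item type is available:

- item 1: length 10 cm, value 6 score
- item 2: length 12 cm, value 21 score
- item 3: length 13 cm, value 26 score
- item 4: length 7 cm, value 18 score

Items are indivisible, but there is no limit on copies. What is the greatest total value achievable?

54 score

Best value-per-unit is item 4 at 18/7, and filling with it alone uses length 3×7=21. No mix of the others beats 3×18 = 54.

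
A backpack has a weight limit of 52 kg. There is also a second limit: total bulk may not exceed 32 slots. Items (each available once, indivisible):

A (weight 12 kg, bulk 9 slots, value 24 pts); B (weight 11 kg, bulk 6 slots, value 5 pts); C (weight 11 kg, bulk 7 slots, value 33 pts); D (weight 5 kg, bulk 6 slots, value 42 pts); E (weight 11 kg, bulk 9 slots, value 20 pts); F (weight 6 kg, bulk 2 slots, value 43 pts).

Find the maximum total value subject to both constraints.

147 pts

Feasible sets respecting both limits:
- A+B+C+D+F: weight 45, bulk 30, value 147
- B+C+D+E+F: weight 44, bulk 30, value 143
- A+C+D+F: weight 34, bulk 24, value 142
- C+D+E+F: weight 33, bulk 24, value 138
Best: 147 pts.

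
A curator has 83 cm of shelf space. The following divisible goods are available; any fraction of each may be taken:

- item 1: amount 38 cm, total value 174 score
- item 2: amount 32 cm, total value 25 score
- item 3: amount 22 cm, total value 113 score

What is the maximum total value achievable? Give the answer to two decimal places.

Take in order of value per unit:
- item 3 (113/22 per unit): all 22 → value 113, running total 113.00
- item 1 (174/38 per unit): all 38 → value 174, running total 287.00
- item 2 (25/32 per unit): 23 of 32 → value 23×25/32 = 17.9688, running total 304.97
Total 304.97.

304.97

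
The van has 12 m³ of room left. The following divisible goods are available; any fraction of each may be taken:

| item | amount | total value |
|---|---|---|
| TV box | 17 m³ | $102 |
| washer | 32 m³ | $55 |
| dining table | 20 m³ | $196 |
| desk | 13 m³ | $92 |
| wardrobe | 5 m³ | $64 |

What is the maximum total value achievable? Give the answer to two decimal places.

132.60

Take in order of value per unit:
- wardrobe (64/5 per unit): all 5 → value 64, running total 64.00
- dining table (196/20 per unit): 7 of 20 → value 7×196/20 = 68.6000, running total 132.60
Total 132.60.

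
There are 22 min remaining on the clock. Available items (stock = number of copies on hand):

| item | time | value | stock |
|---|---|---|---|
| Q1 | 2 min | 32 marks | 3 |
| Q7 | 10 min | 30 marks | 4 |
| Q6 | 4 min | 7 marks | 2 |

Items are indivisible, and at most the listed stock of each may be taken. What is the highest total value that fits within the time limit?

133 marks

Top feasible selections:
- 3×Q1 + 1×Q7 + 1×Q6: time 20, value 133
- 3×Q1 + 1×Q7: time 16, value 126
- 3×Q1 + 2×Q6: time 14, value 110
Best: 133 marks.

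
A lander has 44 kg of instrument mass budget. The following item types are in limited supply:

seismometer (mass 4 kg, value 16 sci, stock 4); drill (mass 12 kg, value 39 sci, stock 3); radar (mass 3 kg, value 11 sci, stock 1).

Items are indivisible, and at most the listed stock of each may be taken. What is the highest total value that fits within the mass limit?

153 sci

Top feasible selections:
- 4×seismometer + 2×drill + 1×radar: mass 43, value 153
- 2×seismometer + 3×drill: mass 44, value 149
- 1×seismometer + 3×drill + 1×radar: mass 43, value 144
- 4×seismometer + 2×drill: mass 40, value 142
Best: 153 sci.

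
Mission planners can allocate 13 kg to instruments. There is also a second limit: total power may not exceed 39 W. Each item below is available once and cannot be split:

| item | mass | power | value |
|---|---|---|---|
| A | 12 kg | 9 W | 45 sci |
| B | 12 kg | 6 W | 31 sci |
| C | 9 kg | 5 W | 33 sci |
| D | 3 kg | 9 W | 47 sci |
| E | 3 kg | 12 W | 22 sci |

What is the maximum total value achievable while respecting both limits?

80 sci

Feasible sets respecting both limits:
- C+D: mass 12, power 14, value 80
- D+E: mass 6, power 21, value 69
- C+E: mass 12, power 17, value 55
Best: 80 sci.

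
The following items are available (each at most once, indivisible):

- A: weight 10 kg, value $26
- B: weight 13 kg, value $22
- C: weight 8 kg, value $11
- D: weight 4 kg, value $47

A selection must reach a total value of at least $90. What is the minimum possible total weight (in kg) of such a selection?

27

Subsets with value ≥ 90, sorted by total weight:
- A+B+D: weight 27, value 95
- A+B+C+D: weight 35, value 106
Minimum weight: 27 kg.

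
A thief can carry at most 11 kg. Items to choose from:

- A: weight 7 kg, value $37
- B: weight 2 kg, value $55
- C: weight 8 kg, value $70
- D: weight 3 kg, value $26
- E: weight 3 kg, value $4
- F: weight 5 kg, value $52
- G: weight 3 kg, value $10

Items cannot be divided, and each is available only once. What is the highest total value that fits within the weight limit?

$133

Check high-value combinations within 11 kg:
- B+D+F: weight 2+3+5=10, value 55+26+52=133
- B+C: weight 2+8=10, value 55+70=125
- B+F+G: weight 2+5+3=10, value 55+52+10=117
Best: $133.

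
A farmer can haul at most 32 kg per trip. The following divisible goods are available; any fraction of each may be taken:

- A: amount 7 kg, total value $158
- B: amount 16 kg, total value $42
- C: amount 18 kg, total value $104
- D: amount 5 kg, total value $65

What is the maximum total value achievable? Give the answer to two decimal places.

332.25

Take in order of value per unit:
- A (158/7 per unit): all 7 → value 158, running total 158.00
- D (65/5 per unit): all 5 → value 65, running total 223.00
- C (104/18 per unit): all 18 → value 104, running total 327.00
- B (42/16 per unit): 2 of 16 → value 2×42/16 = 5.2500, running total 332.25
Total 332.25.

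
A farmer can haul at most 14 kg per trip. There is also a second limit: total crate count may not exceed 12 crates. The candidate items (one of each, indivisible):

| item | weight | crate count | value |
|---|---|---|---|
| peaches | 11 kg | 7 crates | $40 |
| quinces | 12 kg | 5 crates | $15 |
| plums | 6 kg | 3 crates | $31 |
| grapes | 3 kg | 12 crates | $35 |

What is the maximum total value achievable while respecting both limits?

Feasible sets respecting both limits:
- peaches: weight 11, crate count 7, value 40
- grapes: weight 3, crate count 12, value 35
- plums: weight 6, crate count 3, value 31
Best: $40.

$40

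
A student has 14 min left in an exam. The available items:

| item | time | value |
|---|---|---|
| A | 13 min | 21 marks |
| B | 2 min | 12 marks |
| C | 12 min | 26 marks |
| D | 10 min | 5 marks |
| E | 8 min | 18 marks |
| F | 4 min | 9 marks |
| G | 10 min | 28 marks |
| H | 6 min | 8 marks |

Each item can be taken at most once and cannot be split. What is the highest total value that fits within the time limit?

40 marks

Check high-value combinations within 14 min:
- B+G: time 2+10=12, value 12+28=40
- B+E+F: time 2+8+4=14, value 12+18+9=39
- B+C: time 2+12=14, value 12+26=38
- F+G: time 4+10=14, value 9+28=37
Best: 40 marks.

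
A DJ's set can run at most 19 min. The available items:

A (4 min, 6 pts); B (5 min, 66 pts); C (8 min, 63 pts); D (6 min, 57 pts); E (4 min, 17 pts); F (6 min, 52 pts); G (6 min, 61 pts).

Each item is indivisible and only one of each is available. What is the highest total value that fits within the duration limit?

190 pts

Check high-value combinations within 19 min:
- B+C+G: duration 5+8+6=19, value 66+63+61=190
- B+C+D: duration 5+8+6=19, value 66+63+57=186
- B+D+G: duration 5+6+6=17, value 66+57+61=184
Best: 190 pts.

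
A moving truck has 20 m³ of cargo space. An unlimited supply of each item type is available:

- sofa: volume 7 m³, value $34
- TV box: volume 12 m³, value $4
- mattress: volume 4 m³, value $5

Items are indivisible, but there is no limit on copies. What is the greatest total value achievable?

$73

Best value-per-unit is sofa at 34/7; filling with it alone gives 2×34 = 68.
Optimal mix: 2×sofa + 1×mattress → volume 18, value 73.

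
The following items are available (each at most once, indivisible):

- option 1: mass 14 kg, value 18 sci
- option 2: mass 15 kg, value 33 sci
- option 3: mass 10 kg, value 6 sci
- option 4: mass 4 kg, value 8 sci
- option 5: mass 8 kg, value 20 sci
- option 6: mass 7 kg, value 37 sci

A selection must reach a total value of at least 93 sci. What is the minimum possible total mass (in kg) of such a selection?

Subsets with value ≥ 93, sorted by total mass:
- option 2+option 4+option 5+option 6: mass 34, value 98
- option 1+option 2+option 4+option 6: mass 40, value 96
- option 2+option 3+option 5+option 6: mass 40, value 96
- option 1+option 2+option 5+option 6: mass 44, value 108
Minimum mass: 34 kg.

34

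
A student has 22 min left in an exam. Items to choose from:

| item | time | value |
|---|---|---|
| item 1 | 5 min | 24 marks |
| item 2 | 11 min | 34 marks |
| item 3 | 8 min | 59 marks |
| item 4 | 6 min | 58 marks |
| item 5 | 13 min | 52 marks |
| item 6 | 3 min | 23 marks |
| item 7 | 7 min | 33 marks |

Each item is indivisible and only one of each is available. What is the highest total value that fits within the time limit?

Check high-value combinations within 22 min:
- item 1+item 3+item 4+item 6: time 5+8+6+3=22, value 24+59+58+23=164
- item 3+item 4+item 7: time 8+6+7=21, value 59+58+33=150
- item 1+item 3+item 4: time 5+8+6=19, value 24+59+58=141
Best: 164 marks.

164 marks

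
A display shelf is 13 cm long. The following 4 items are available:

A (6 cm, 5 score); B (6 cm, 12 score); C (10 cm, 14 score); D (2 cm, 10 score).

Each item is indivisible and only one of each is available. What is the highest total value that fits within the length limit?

Check high-value combinations within 13 cm:
- C+D: length 10+2=12, value 14+10=24
- B+D: length 6+2=8, value 12+10=22
- A+B: length 6+6=12, value 5+12=17
Best: 24 score.

24 score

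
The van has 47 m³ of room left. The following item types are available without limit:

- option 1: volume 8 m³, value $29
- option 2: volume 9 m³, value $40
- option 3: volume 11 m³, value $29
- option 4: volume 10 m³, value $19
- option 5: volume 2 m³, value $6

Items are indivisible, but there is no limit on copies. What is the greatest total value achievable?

$206

Best value-per-unit is option 2 at 40/9; filling with it alone gives 5×40 = 200.
Optimal mix: 5×option 2 + 1×option 5 → volume 47, value 206.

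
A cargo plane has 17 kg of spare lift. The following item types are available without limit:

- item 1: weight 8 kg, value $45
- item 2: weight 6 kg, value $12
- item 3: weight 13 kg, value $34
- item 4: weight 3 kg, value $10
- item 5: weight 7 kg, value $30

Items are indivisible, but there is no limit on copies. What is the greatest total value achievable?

$90

Best value-per-unit is item 1 at 45/8, and filling with it alone uses weight 2×8=16. No mix of the others beats 2×45 = 90.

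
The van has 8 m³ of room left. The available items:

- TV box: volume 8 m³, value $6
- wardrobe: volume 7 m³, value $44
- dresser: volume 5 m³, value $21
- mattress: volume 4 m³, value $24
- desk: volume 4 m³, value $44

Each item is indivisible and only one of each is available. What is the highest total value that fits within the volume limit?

$68

Check high-value combinations within 8 m³:
- mattress+desk: volume 4+4=8, value 24+44=68
- desk: volume 4, value 44
- wardrobe: volume 7, value 44
Best: $68.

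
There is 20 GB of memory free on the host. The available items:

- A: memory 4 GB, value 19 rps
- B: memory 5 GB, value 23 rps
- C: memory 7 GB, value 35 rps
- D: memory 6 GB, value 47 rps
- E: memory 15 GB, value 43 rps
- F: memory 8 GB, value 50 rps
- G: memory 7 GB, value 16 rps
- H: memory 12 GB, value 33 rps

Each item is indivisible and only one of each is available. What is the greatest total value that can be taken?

Check high-value combinations within 20 GB:
- B+D+F: memory 5+6+8=19, value 23+47+50=120
- A+D+F: memory 4+6+8=18, value 19+47+50=116
- B+C+F: memory 5+7+8=20, value 23+35+50=108
- B+C+D: memory 5+7+6=18, value 23+35+47=105
Best: 120 rps.

120 rps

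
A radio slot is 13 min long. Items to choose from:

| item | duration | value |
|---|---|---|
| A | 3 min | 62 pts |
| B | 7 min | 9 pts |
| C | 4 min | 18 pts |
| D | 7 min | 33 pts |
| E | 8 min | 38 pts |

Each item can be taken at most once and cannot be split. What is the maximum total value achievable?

Check high-value combinations within 13 min:
- A+E: duration 3+8=11, value 62+38=100
- A+D: duration 3+7=10, value 62+33=95
- A+C: duration 3+4=7, value 62+18=80
Best: 100 pts.

100 pts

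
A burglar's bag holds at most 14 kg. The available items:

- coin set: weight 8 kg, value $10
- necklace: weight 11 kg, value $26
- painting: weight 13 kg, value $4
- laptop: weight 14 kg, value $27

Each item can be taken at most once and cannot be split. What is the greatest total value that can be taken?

Check high-value combinations within 14 kg:
- laptop: weight 14, value 27
- necklace: weight 11, value 26
- coin set: weight 8, value 10
- painting: weight 13, value 4
Best: $27.

$27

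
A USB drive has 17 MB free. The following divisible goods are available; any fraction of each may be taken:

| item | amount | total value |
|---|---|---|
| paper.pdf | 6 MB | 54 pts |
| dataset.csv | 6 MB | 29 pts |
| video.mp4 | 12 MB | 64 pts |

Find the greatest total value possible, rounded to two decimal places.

Take in order of value per unit:
- paper.pdf (54/6 per unit): all 6 → value 54, running total 54.00
- video.mp4 (64/12 per unit): 11 of 12 → value 11×64/12 = 58.6667, running total 112.67
Total 112.67.

112.67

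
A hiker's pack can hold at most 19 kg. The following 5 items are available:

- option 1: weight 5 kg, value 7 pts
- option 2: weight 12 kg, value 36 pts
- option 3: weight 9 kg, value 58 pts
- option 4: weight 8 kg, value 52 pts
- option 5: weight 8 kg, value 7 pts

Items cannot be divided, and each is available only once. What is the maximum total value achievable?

110 pts

Check high-value combinations within 19 kg:
- option 3+option 4: weight 9+8=17, value 58+52=110
- option 1+option 3: weight 5+9=14, value 7+58=65
- option 3+option 5: weight 9+8=17, value 58+7=65
Best: 110 pts.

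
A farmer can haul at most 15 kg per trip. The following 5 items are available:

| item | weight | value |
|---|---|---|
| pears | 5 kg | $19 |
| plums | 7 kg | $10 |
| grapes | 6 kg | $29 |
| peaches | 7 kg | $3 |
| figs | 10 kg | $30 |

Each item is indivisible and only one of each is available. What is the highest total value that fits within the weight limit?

$49

Check high-value combinations within 15 kg:
- pears+figs: weight 5+10=15, value 19+30=49
- pears+grapes: weight 5+6=11, value 19+29=48
- plums+grapes: weight 7+6=13, value 10+29=39
- grapes+peaches: weight 6+7=13, value 29+3=32
- figs: weight 10, value 30
Best: $49.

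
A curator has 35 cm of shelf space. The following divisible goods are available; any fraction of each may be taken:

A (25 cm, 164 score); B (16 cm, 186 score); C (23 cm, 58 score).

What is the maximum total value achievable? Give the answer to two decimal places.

Take in order of value per unit:
- B (186/16 per unit): all 16 → value 186, running total 186.00
- A (164/25 per unit): 19 of 25 → value 19×164/25 = 124.6400, running total 310.64
Total 310.64.

310.64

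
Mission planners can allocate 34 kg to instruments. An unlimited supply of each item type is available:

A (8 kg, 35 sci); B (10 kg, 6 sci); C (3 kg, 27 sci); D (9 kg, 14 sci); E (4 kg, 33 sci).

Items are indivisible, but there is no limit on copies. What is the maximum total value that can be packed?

303 sci

Best value-per-unit is C at 27/3; filling with it alone gives 11×27 = 297.
Optimal mix: 10×C + 1×E → mass 34, value 303.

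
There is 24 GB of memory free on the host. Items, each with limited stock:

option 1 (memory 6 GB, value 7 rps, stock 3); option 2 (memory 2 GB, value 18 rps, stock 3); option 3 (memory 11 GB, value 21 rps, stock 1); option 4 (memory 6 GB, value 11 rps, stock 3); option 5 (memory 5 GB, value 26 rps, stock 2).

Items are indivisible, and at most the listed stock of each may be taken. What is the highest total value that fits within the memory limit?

Best selections within memory 24 and stock limits:
- 3×option 2 + 1×option 4 + 2×option 5: memory 22, value 117
- 1×option 1 + 3×option 2 + 2×option 5: memory 22, value 113
- 3×option 2 + 2×option 5: memory 16, value 106
- 3×option 2 + 2×option 4 + 1×option 5: memory 23, value 102
Best: 117 rps.

117 rps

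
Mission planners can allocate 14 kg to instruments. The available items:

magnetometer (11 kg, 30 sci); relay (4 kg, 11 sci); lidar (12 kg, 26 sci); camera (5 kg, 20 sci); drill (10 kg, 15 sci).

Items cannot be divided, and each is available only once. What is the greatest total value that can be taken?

31 sci

Check high-value combinations within 14 kg:
- relay+camera: mass 4+5=9, value 11+20=31
- magnetometer: mass 11, value 30
- lidar: mass 12, value 26
- relay+drill: mass 4+10=14, value 11+15=26
- camera: mass 5, value 20
Best: 31 sci.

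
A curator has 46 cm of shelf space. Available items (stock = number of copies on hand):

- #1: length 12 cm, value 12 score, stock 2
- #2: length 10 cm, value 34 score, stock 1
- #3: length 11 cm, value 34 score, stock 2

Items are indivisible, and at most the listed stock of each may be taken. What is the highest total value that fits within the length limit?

Best selections within length 46 and stock limits:
- 1×#1 + 1×#2 + 2×#3: length 44, value 114
- 1×#2 + 2×#3: length 32, value 102
- 2×#1 + 1×#2 + 1×#3: length 45, value 92
Best: 114 score.

114 score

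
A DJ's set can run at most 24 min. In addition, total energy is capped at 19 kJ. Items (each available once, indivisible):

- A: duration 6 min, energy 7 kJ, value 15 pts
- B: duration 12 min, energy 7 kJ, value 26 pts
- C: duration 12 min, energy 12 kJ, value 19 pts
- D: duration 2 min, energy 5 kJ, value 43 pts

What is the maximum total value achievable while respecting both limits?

Feasible sets respecting both limits:
- A+B+D: duration 20, energy 19, value 84
- B+D: duration 14, energy 12, value 69
- C+D: duration 14, energy 17, value 62
Best: 84 pts.

84 pts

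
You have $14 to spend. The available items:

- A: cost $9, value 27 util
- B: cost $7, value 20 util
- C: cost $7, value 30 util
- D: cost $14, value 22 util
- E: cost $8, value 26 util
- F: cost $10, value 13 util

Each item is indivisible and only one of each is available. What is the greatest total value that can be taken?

50 util

Check high-value combinations within $14:
- B+C: cost 7+7=14, value 20+30=50
- C: cost 7, value 30
- A: cost 9, value 27
- E: cost 8, value 26
Best: 50 util.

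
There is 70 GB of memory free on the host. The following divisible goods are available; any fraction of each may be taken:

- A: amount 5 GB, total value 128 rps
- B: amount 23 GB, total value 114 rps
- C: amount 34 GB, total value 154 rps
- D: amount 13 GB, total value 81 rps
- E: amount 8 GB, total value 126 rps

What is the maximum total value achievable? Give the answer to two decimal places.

Take in order of value per unit:
- A (128/5 per unit): all 5 → value 128, running total 128.00
- E (126/8 per unit): all 8 → value 126, running total 254.00
- D (81/13 per unit): all 13 → value 81, running total 335.00
- B (114/23 per unit): all 23 → value 114, running total 449.00
- C (154/34 per unit): 21 of 34 → value 21×154/34 = 95.1176, running total 544.12
Total 544.12.

544.12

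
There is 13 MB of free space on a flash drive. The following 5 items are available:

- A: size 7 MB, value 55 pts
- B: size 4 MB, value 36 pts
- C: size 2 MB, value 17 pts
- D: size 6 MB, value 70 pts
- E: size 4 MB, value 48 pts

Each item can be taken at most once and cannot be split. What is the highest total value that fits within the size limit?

135 pts

Check high-value combinations within 13 MB:
- C+D+E: size 2+6+4=12, value 17+70+48=135
- A+D: size 7+6=13, value 55+70=125
- B+C+D: size 4+2+6=12, value 36+17+70=123
- A+C+E: size 7+2+4=13, value 55+17+48=120
Best: 135 pts.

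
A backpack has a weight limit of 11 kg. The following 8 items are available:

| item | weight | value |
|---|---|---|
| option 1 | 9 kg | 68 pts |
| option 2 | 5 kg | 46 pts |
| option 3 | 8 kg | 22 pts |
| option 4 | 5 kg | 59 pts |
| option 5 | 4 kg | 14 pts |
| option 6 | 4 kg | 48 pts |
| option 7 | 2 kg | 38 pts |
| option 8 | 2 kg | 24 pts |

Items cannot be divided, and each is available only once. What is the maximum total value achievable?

145 pts

Check high-value combinations within 11 kg:
- option 4+option 6+option 7: weight 5+4+2=11, value 59+48+38=145
- option 2+option 6+option 7: weight 5+4+2=11, value 46+48+38=132
- option 4+option 6+option 8: weight 5+4+2=11, value 59+48+24=131
- option 4+option 7+option 8: weight 5+2+2=9, value 59+38+24=121
Best: 145 pts.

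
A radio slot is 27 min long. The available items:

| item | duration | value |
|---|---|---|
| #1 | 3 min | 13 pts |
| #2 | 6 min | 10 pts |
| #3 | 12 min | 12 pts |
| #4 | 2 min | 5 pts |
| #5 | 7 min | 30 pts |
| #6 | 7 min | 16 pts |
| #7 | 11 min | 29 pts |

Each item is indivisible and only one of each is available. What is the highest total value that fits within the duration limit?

82 pts

This is a 0/1 knapsack; check combinations near the capacity.
- #1+#2+#5+#7: duration 3+6+7+11=27, value 13+10+30+29=82
- #4+#5+#6+#7: duration 2+7+7+11=27, value 5+30+16+29=80
- #1+#4+#5+#7: duration 3+2+7+11=23, value 13+5+30+29=77
- #5+#6+#7: duration 7+7+11=25, value 30+16+29=75
- #1+#2+#4+#5+#6: duration 3+6+2+7+7=25, value 13+10+5+30+16=74
Best: 82 pts.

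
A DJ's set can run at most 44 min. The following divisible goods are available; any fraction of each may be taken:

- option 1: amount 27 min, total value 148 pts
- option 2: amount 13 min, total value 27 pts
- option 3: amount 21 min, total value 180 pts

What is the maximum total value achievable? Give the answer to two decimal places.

Take in order of value per unit:
- option 3 (180/21 per unit): all 21 → value 180, running total 180.00
- option 1 (148/27 per unit): 23 of 27 → value 23×148/27 = 126.0741, running total 306.07
Total 306.07.

306.07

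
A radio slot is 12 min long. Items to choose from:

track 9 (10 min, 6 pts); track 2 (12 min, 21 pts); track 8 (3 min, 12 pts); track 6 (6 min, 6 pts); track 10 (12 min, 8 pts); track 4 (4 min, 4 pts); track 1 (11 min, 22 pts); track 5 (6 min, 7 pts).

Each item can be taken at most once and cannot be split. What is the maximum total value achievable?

22 pts

This is a 0/1 knapsack; check combinations near the capacity.
- track 1: duration 11, value 22
- track 2: duration 12, value 21
- track 8+track 5: duration 3+6=9, value 12+7=19
Best: 22 pts.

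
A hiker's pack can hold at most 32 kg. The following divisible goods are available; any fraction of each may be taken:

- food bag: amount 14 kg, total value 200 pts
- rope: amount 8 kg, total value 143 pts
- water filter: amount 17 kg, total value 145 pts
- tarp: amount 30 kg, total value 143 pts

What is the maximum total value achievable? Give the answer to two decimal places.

428.29

Take in order of value per unit:
- rope (143/8 per unit): all 8 → value 143, running total 143.00
- food bag (200/14 per unit): all 14 → value 200, running total 343.00
- water filter (145/17 per unit): 10 of 17 → value 10×145/17 = 85.2941, running total 428.29
Total 428.29.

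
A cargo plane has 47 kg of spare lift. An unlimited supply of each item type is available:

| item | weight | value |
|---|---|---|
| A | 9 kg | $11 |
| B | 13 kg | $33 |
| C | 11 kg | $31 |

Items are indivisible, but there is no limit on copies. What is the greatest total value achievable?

$126

Best value-per-unit is C at 31/11; filling with it alone gives 4×31 = 124.
Optimal mix: 1×B + 3×C → weight 46, value 126.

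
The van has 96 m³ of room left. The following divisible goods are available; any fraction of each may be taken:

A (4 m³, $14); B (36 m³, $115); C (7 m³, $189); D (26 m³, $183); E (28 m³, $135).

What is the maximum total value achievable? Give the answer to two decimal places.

Take in order of value per unit:
- C (189/7 per unit): all 7 → value 189, running total 189.00
- D (183/26 per unit): all 26 → value 183, running total 372.00
- E (135/28 per unit): all 28 → value 135, running total 507.00
- A (14/4 per unit): all 4 → value 14, running total 521.00
- B (115/36 per unit): 31 of 36 → value 31×115/36 = 99.0278, running total 620.03
Total 620.03.

620.03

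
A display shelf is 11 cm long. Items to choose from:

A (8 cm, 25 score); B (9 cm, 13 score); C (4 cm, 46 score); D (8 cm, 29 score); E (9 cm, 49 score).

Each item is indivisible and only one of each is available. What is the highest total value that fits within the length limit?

Check high-value combinations within 11 cm:
- E: length 9, value 49
- C: length 4, value 46
- D: length 8, value 29
Best: 49 score.

49 score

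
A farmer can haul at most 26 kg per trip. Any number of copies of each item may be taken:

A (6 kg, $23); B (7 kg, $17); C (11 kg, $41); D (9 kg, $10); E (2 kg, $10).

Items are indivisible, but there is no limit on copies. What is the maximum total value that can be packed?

Best value-per-unit is E at 10/2, and filling with it alone uses weight 13×2=26. No mix of the others beats 13×10 = 130.

$130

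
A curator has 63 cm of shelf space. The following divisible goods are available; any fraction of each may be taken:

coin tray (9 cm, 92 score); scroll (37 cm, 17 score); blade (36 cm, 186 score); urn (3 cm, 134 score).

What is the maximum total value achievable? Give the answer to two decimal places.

Take in order of value per unit:
- urn (134/3 per unit): all 3 → value 134, running total 134.00
- coin tray (92/9 per unit): all 9 → value 92, running total 226.00
- blade (186/36 per unit): all 36 → value 186, running total 412.00
- scroll (17/37 per unit): 15 of 37 → value 15×17/37 = 6.8919, running total 418.89
Total 418.89.

418.89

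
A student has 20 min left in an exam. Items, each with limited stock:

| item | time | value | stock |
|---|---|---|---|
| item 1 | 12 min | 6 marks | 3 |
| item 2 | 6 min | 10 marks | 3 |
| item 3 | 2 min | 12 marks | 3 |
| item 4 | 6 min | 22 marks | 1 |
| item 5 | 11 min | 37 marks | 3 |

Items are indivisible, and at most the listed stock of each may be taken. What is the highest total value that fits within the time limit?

Best selections within time 20 and stock limits:
- 3×item 3 + 1×item 5: time 17, value 73
- 1×item 3 + 1×item 4 + 1×item 5: time 19, value 71
- 1×item 2 + 3×item 3 + 1×item 4: time 18, value 68
Best: 73 marks.

73 marks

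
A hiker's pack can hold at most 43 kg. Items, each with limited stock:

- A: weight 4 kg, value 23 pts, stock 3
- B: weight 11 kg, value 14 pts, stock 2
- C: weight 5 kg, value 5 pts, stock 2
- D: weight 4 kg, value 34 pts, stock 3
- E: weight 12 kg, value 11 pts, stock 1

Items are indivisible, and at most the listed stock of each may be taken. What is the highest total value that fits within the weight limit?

Top feasible selections:
- 3×A + 1×B + 1×C + 3×D: weight 40, value 190
- 3×A + 1×C + 3×D + 1×E: weight 41, value 187
- 3×A + 1×B + 3×D: weight 35, value 185
Best: 190 pts.

190 pts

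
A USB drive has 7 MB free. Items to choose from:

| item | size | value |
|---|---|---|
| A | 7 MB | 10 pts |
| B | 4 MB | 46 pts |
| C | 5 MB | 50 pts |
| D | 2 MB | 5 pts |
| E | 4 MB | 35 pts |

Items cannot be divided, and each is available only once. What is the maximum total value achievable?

55 pts

Check high-value combinations within 7 MB:
- C+D: size 5+2=7, value 50+5=55
- B+D: size 4+2=6, value 46+5=51
- C: size 5, value 50
- B: size 4, value 46
Best: 55 pts.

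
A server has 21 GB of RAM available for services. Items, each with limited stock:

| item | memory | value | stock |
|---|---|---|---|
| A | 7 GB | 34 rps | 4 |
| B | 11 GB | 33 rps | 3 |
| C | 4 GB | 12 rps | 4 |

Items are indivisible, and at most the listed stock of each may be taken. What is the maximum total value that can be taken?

102 rps

Best selections within memory 21 and stock limits:
- 3×A: memory 21, value 102
- 2×A + 1×C: memory 18, value 80
- 1×A + 3×C: memory 19, value 70
- 2×A: memory 14, value 68
Best: 102 rps.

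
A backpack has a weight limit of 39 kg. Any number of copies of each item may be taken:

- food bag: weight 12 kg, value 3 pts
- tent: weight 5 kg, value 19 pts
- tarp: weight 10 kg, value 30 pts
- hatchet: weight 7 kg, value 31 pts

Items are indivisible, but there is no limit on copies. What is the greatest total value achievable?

Best value-per-unit is hatchet at 31/7; filling with it alone gives 5×31 = 155.
Optimal mix: 2×tent + 4×hatchet → weight 38, value 162.

162 pts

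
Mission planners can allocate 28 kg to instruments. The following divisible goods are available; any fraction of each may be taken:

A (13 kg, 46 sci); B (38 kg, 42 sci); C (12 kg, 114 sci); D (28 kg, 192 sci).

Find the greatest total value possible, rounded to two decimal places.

223.71

Take in order of value per unit:
- C (114/12 per unit): all 12 → value 114, running total 114.00
- D (192/28 per unit): 16 of 28 → value 16×192/28 = 109.7143, running total 223.71
Total 223.71.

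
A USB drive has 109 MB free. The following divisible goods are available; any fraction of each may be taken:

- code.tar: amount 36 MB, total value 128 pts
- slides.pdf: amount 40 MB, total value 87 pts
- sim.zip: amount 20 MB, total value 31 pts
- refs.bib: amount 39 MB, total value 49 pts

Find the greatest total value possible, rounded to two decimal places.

262.33

Take in order of value per unit:
- code.tar (128/36 per unit): all 36 → value 128, running total 128.00
- slides.pdf (87/40 per unit): all 40 → value 87, running total 215.00
- sim.zip (31/20 per unit): all 20 → value 31, running total 246.00
- refs.bib (49/39 per unit): 13 of 39 → value 13×49/39 = 16.3333, running total 262.33
Total 262.33.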